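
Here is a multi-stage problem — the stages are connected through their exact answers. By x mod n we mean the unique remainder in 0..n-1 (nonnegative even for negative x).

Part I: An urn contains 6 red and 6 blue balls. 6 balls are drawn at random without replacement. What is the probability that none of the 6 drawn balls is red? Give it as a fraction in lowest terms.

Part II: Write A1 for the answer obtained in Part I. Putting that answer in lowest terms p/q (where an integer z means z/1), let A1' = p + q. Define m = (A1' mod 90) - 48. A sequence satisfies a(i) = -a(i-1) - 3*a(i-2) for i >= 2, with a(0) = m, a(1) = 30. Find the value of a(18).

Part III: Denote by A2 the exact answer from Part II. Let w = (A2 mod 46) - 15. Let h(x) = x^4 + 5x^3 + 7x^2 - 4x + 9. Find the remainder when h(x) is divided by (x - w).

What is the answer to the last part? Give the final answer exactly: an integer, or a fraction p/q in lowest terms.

951189

Part I: total draws C(12,6) = 924; favorable C(6,6) = 1; P = 1/924; answer 1/924
Part II: A1 = 1/924; threaded value p + q = 925; m = -23; a(2) = -1*(30) - 3*(-23) = 39; iterating: a(2)=39, a(3)=-129, a(4)=12, a(5)=375, a(6)=-411, a(7)=-714, a(8)=1947, a(9)=195, a(10)=-6036, a(11)=5451, a(12)=12657, a(13)=-29010, a(14)=-8961, a(15)=95991, a(16)=-69108, a(17)=-218865, a(18)=426189; answer 426189
Part III: A2 = 426189; w = 30; remainder = value at the root: 1*(30)^4 + 5*(30)^3 + 7*(30)^2 - 4*(30)^1 + 9 = (810000) + (135000) + (6300) + (-120) + (9) = 951189; answer 951189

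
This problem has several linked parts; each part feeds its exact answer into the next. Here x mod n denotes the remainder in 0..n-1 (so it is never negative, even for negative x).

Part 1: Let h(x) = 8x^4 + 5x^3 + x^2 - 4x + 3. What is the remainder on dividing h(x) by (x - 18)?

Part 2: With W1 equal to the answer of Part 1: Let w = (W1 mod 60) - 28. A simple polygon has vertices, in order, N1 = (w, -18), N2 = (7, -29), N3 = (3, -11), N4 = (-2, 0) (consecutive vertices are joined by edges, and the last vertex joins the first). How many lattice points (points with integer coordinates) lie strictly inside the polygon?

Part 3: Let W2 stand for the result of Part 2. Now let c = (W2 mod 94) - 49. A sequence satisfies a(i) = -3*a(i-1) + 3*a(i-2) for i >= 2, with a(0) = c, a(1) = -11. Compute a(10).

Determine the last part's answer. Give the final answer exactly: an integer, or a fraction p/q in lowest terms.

Part 1: remainder = value at the root: 8*(18)^4 + 5*(18)^3 + 1*(18)^2 - 4*(18)^1 + 3 = (839808) + (29160) + (324) + (-72) + (3) = 869223; answer 869223
Part 2: W1 = 869223; w = -25; cross terms: (-25*-29 - 7*-18)=851, (7*-11 - 3*-29)=10, (3*0 - -2*-11)=-22, (-2*-18 - -25*0)=36; twice the area = |875| = 875; area = 875/2; boundary points = 1 + 2 + 1 + 1 = 5; strictly interior points = area - boundary/2 + 1 = 436; answer 436
Part 3: W2 = 436; c = 11; a(2) = -3*(-11) + 3*(11) = 66; iterating: a(2)=66, a(3)=-231, a(4)=891, a(5)=-3366, a(6)=12771, a(7)=-48411, a(8)=183546, a(9)=-695871, a(10)=2638251; answer 2638251

2638251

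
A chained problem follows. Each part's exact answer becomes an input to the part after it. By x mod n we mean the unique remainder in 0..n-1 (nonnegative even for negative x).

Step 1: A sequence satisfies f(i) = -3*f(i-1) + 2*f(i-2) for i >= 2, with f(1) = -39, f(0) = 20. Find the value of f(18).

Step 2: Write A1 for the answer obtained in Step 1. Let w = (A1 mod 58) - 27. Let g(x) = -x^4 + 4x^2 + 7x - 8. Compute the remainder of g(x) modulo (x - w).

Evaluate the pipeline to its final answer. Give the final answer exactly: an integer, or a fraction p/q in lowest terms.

Step 1: f(2) = -3*(-39) + 2*(20) = 157; iterating: f(2)=157, f(3)=-549, f(4)=1961, f(5)=-6981, f(6)=24865, f(7)=-88557, f(8)=315401, f(9)=-1123317, f(10)=4000753, f(11)=-14248893, f(12)=50748185, f(13)=-180742341, f(14)=643723393, f(15)=-2292654861, f(16)=8165411369, f(17)=-29081543829, f(18)=103575454225; answer 103575454225
Step 2: A1 = 103575454225; w = 4; remainder = value at the root: -1*(4)^4 + 4*(4)^2 + 7*(4)^1 - 8 = (-256) + (64) + (28) + (-8) = -172; answer -172

-172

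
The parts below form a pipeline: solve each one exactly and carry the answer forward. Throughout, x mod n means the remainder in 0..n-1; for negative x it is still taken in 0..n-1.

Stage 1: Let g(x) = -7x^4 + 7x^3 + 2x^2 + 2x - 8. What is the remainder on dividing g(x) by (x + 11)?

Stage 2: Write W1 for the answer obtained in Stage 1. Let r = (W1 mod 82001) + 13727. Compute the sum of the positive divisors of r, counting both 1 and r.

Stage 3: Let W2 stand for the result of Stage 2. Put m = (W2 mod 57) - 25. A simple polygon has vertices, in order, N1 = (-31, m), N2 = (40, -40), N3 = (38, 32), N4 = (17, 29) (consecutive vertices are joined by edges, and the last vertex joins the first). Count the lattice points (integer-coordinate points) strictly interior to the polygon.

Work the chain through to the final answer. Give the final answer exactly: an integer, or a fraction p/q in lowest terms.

Stage 1: remainder = value at the root: -7*(-11)^4 + 7*(-11)^3 + 2*(-11)^2 + 2*(-11)^1 - 8 = (-102487) + (-9317) + (242) + (-22) + (-8) = -111592; answer -111592
Stage 2: W1 = -111592; r = 66137; 66137 is prime, so its only divisors are 1 and 66137; sigma = 1 + 66137 = 66138; answer 66138
Stage 3: W2 = 66138; m = -7; cross terms: (-31*-40 - 40*-7)=1520, (40*32 - 38*-40)=2800, (38*29 - 17*32)=558, (17*-7 - -31*29)=780; twice the area = |5658| = 5658; area = 2829; boundary points = 1 + 2 + 3 + 12 = 18; strictly interior points = area - boundary/2 + 1 = 2821; answer 2821

2821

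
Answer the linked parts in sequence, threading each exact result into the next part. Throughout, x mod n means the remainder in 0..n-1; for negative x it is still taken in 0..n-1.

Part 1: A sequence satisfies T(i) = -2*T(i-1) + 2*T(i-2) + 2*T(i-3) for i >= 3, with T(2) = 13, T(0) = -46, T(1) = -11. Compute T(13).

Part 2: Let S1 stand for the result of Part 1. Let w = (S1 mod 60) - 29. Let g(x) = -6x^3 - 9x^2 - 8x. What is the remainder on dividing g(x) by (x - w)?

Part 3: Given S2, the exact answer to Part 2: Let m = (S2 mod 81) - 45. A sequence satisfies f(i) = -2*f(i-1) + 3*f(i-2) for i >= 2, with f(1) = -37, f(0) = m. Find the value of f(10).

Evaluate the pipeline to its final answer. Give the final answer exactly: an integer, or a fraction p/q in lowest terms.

Part 1: T(3) = -2*(13) + 2*(-11) + 2*(-46) = -140; iterating: T(3)=-140, T(4)=284, T(5)=-822, T(6)=1932, T(7)=-4940, T(8)=12100, T(9)=-30216, T(10)=74752, T(11)=-185736, T(12)=460544, T(13)=-1143056; answer -1143056
Part 2: S1 = -1143056; w = -25; remainder = value at the root: -6*(-25)^3 - 9*(-25)^2 - 8*(-25)^1 = (93750) + (-5625) + (200) = 88325; answer 88325
Part 3: S2 = 88325; m = -10; f(2) = -2*(-37) + 3*(-10) = 44; iterating: f(2)=44, f(3)=-199, f(4)=530, f(5)=-1657, f(6)=4904, f(7)=-14779, f(8)=44270, f(9)=-132877, f(10)=398564; answer 398564

398564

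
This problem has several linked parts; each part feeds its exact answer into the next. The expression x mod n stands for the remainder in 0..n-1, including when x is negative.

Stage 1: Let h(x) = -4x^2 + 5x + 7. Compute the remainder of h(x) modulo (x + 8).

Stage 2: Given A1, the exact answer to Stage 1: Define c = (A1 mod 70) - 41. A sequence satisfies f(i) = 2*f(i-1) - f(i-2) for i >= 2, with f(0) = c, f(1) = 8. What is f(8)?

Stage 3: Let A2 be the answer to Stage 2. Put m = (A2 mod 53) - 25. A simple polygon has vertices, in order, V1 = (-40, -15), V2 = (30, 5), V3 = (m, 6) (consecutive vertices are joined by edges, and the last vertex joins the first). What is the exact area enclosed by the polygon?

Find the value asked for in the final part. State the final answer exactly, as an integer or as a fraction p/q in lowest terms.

Stage 1: remainder = value at the root: -4*(-8)^2 + 5*(-8)^1 + 7 = (-256) + (-40) + (7) = -289; answer -289
Stage 2: A1 = -289; c = 20; f(2) = 2*(8) - 1*(20) = -4; iterating: f(2)=-4, f(3)=-16, f(4)=-28, f(5)=-40, f(6)=-52, f(7)=-64, f(8)=-76; answer -76
Stage 3: A2 = -76; m = 5; cross terms: (-40*5 - 30*-15)=250, (30*6 - 5*5)=155, (5*-15 - -40*6)=165; twice the area = |570| = 570; area = 285; answer 285

285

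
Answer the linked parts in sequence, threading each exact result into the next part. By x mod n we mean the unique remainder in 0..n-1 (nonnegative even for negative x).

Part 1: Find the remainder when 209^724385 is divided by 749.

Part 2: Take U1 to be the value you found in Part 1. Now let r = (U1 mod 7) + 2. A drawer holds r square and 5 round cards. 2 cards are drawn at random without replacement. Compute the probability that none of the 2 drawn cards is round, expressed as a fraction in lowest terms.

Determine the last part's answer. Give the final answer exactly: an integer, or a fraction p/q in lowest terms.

14/39

Part 1: squarings mod 749: 209^1=209, 209^2=239, 209^4=197, 209^8=610, 209^16=596, 209^32=190, 209^64=148, 209^128=183, 209^256=533, 209^512=218, 209^1024=337, 209^2048=470, 209^4096=694, 209^8192=29, 209^16384=92, 209^32768=225, 209^65536=442, 209^131072=624, 209^262144=645, 209^524288=330; 209^724385 = 209^1 * 209^32 * 209^128 * 209^256 * 209^1024 * 209^2048 * 209^65536 * 209^131072 * 209^524288 = 363 (mod 749); answer 363
Part 2: U1 = 363; r = 8; total draws C(13,2) = 78; favorable C(8,2) = 28; P = 14/39; answer 14/39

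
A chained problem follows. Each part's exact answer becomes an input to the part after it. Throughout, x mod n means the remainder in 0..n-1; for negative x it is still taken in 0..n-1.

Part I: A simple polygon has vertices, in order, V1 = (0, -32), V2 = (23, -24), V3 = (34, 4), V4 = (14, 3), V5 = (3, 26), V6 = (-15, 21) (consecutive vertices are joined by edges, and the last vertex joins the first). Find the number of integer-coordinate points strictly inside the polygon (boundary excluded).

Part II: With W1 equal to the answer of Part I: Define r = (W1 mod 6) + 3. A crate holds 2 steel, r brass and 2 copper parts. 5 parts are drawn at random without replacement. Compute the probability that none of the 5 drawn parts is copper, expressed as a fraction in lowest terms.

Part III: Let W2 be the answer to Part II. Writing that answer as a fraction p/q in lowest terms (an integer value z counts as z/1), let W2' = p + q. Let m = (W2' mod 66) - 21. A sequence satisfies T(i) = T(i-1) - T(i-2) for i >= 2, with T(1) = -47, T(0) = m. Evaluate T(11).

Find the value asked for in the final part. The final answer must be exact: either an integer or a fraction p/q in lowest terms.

Part I: cross terms: (0*-24 - 23*-32)=736, (23*4 - 34*-24)=908, (34*3 - 14*4)=46, (14*26 - 3*3)=355, (3*21 - -15*26)=453, (-15*-32 - 0*21)=480; twice the area = |2978| = 2978; area = 1489; boundary points = 1 + 1 + 1 + 1 + 1 + 1 = 6; strictly interior points = area - boundary/2 + 1 = 1487; answer 1487
Part II: W1 = 1487; r = 8; total draws C(12,5) = 792; favorable C(10,5) = 252; P = 7/22; answer 7/22
Part III: W2 = 7/22; threaded value p + q = 29; m = 8; T(2) = 1*(-47) - 1*(8) = -55; iterating: T(2)=-55, T(3)=-8, T(4)=47, T(5)=55, T(6)=8, T(7)=-47, T(8)=-55, T(9)=-8, T(10)=47, T(11)=55; answer 55

55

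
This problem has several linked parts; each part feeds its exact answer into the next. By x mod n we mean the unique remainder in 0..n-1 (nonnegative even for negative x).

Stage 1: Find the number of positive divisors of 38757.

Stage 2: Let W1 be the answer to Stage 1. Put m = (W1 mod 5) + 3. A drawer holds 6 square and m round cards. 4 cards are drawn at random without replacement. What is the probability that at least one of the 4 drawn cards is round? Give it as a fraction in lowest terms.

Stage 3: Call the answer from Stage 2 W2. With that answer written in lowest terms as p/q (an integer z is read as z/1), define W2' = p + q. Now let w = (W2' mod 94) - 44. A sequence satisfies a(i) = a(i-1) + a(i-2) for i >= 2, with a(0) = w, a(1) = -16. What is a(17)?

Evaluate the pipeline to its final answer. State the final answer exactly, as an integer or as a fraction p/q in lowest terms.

Stage 1: 38757 = 3 * 12919; number of divisors = (1+1) * (1+1) = 4; answer 4
Stage 2: W1 = 4; m = 7; total draws C(13,4) = 715; complement C(6,4) = 15; favorable 715 - 15 = 700; P = 140/143; answer 140/143
Stage 3: W2 = 140/143; threaded value p + q = 283; w = -43; a(2) = 1*(-16) + 1*(-43) = -59; iterating: a(2)=-59, a(3)=-75, a(4)=-134, a(5)=-209, a(6)=-343, a(7)=-552, a(8)=-895, a(9)=-1447, a(10)=-2342, a(11)=-3789, a(12)=-6131, a(13)=-9920, a(14)=-16051, a(15)=-25971, a(16)=-42022, a(17)=-67993; answer -67993

-67993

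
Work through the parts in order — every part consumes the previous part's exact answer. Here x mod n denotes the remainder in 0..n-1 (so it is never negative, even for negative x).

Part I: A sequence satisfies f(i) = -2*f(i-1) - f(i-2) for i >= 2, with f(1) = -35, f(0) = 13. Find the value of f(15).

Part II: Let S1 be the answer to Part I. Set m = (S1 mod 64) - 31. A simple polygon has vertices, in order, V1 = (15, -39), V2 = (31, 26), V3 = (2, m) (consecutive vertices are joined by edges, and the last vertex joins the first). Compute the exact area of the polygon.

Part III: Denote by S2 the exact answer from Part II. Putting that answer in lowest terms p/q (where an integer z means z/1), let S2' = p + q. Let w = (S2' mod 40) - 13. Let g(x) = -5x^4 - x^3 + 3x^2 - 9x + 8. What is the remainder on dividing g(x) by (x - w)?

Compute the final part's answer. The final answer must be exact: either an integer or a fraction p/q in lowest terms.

Part I: f(2) = -2*(-35) - 1*(13) = 57; iterating: f(2)=57, f(3)=-79, f(4)=101, f(5)=-123, f(6)=145, f(7)=-167, f(8)=189, f(9)=-211, f(10)=233, f(11)=-255, f(12)=277, f(13)=-299, f(14)=321, f(15)=-343; answer -343
Part II: S1 = -343; m = 10; cross terms: (15*26 - 31*-39)=1599, (31*10 - 2*26)=258, (2*-39 - 15*10)=-228; twice the area = |1629| = 1629; area = 1629/2; answer 1629/2
Part III: S2 = 1629/2; threaded value p + q = 1631; w = 18; remainder = value at the root: -5*(18)^4 - 1*(18)^3 + 3*(18)^2 - 9*(18)^1 + 8 = (-524880) + (-5832) + (972) + (-162) + (8) = -529894; answer -529894

-529894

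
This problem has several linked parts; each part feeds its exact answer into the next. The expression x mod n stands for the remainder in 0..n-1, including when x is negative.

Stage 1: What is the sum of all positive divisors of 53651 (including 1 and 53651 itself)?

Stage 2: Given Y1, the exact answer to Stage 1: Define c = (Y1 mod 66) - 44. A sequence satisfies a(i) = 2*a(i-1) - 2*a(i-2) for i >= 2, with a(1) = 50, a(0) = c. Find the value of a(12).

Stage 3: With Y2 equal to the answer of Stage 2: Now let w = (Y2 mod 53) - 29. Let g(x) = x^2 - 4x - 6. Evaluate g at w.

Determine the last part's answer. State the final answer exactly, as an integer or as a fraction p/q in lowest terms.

Stage 1: 53651 = 13 * 4127; sigma = (1 + 13) * (1 + 4127) = 14 * 4128 = 57792; answer 57792
Stage 2: Y1 = 57792; c = -2; a(2) = 2*(50) - 2*(-2) = 104; iterating: a(2)=104, a(3)=108, a(4)=8, a(5)=-200, a(6)=-416, a(7)=-432, a(8)=-32, a(9)=800, a(10)=1664, a(11)=1728, a(12)=128; answer 128
Stage 3: Y2 = 128; w = -7; 1*(-7)^2 - 4*(-7)^1 - 6 = (49) + (28) + (-6) = 71; answer 71

71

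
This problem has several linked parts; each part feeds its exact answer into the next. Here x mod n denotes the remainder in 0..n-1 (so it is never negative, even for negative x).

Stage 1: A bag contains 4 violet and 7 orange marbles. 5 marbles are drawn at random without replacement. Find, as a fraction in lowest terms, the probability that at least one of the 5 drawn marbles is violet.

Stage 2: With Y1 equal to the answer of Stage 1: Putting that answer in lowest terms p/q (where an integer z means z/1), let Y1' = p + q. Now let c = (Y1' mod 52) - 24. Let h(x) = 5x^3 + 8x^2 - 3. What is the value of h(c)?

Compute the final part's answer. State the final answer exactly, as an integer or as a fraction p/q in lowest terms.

37180

Stage 1: total draws C(11,5) = 462; complement C(7,5) = 21; favorable 462 - 21 = 441; P = 21/22; answer 21/22
Stage 2: Y1 = 21/22; threaded value p + q = 43; c = 19; 5*(19)^3 + 8*(19)^2 - 3 = (34295) + (2888) + (-3) = 37180; answer 37180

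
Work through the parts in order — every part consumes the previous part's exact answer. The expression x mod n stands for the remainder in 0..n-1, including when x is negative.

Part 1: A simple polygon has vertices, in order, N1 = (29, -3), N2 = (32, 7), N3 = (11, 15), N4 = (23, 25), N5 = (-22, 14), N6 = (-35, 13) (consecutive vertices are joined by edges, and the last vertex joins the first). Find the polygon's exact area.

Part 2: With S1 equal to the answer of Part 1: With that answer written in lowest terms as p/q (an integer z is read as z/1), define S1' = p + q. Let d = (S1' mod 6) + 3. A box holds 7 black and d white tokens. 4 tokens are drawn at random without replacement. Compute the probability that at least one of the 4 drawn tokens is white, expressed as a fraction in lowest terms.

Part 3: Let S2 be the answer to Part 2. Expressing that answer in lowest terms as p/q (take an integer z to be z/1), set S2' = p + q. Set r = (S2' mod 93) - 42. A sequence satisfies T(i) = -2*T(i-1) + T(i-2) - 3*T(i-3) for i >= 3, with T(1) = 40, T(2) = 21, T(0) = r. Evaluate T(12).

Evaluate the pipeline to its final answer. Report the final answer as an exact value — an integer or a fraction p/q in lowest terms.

515800

Part 1: cross terms: (29*7 - 32*-3)=299, (32*15 - 11*7)=403, (11*25 - 23*15)=-70, (23*14 - -22*25)=872, (-22*13 - -35*14)=204, (-35*-3 - 29*13)=-272; twice the area = |1436| = 1436; area = 718; answer 718
Part 2: S1 = 718; threaded value p + q = 719; d = 8; total draws C(15,4) = 1365; complement C(7,4) = 35; favorable 1365 - 35 = 1330; P = 38/39; answer 38/39
Part 3: S2 = 38/39; threaded value p + q = 77; r = 35; T(3) = -2*(21) + 1*(40) - 3*(35) = -107; iterating: T(3)=-107, T(4)=115, T(5)=-400, T(6)=1236, T(7)=-3217, T(8)=8870, T(9)=-24665, T(10)=67851, T(11)=-186977, T(12)=515800; answer 515800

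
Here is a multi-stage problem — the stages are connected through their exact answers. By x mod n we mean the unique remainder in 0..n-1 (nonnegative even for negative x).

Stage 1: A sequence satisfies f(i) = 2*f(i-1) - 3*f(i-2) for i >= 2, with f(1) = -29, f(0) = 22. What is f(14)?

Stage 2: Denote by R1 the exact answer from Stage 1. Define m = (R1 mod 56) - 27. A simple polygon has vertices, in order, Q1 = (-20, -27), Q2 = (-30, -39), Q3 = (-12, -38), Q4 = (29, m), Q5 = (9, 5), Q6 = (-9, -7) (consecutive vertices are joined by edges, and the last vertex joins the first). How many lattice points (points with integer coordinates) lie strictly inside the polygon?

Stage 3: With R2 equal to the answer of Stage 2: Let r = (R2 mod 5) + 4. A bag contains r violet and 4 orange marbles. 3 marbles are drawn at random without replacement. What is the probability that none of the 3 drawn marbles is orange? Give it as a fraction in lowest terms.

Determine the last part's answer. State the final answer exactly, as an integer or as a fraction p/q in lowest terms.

1/6

Stage 1: f(2) = 2*(-29) - 3*(22) = -124; iterating: f(2)=-124, f(3)=-161, f(4)=50, f(5)=583, f(6)=1016, f(7)=283, f(8)=-2482, f(9)=-5813, f(10)=-4180, f(11)=9079, f(12)=30698, f(13)=34159, f(14)=-23776; answer -23776
Stage 2: R1 = -23776; m = -3; cross terms: (-20*-39 - -30*-27)=-30, (-30*-38 - -12*-39)=672, (-12*-3 - 29*-38)=1138, (29*5 - 9*-3)=172, (9*-7 - -9*5)=-18, (-9*-27 - -20*-7)=103; twice the area = |2037| = 2037; area = 2037/2; boundary points = 2 + 1 + 1 + 4 + 6 + 1 = 15; strictly interior points = area - boundary/2 + 1 = 1012; answer 1012
Stage 3: R2 = 1012; r = 6; total draws C(10,3) = 120; favorable C(6,3) = 20; P = 1/6; answer 1/6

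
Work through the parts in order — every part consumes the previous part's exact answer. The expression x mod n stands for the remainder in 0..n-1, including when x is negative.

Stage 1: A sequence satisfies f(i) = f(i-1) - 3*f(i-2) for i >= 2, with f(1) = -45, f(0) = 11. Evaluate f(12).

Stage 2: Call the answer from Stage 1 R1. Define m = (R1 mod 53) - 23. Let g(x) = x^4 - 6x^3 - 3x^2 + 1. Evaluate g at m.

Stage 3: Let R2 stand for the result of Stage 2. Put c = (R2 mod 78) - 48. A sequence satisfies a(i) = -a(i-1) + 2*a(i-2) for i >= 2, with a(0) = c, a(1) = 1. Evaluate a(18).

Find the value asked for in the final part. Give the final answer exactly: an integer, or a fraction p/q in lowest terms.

-1223347

Stage 1: f(2) = 1*(-45) - 3*(11) = -78; iterating: f(2)=-78, f(3)=57, f(4)=291, f(5)=120, f(6)=-753, f(7)=-1113, f(8)=1146, f(9)=4485, f(10)=1047, f(11)=-12408, f(12)=-15549; answer -15549
Stage 2: R1 = -15549; m = 10; 1*(10)^4 - 6*(10)^3 - 3*(10)^2 + 1 = (10000) + (-6000) + (-300) + (1) = 3701; answer 3701
Stage 3: R2 = 3701; c = -13; a(2) = -1*(1) + 2*(-13) = -27; iterating: a(2)=-27, a(3)=29, a(4)=-83, a(5)=141, a(6)=-307, a(7)=589, a(8)=-1203, a(9)=2381, a(10)=-4787, a(11)=9549, a(12)=-19123, a(13)=38221, a(14)=-76467, a(15)=152909, a(16)=-305843, a(17)=611661, a(18)=-1223347; answer -1223347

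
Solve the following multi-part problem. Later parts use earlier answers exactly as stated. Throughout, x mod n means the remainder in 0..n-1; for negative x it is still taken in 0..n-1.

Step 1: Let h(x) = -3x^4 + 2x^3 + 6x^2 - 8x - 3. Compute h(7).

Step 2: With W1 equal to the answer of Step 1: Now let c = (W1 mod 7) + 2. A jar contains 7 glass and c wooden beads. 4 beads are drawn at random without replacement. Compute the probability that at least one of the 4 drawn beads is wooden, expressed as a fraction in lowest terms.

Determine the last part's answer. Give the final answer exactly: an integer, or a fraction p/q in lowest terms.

136/143

Step 1: -3*(7)^4 + 2*(7)^3 + 6*(7)^2 - 8*(7)^1 - 3 = (-7203) + (686) + (294) + (-56) + (-3) = -6282; answer -6282
Step 2: W1 = -6282; c = 6; total draws C(13,4) = 715; complement C(7,4) = 35; favorable 715 - 35 = 680; P = 136/143; answer 136/143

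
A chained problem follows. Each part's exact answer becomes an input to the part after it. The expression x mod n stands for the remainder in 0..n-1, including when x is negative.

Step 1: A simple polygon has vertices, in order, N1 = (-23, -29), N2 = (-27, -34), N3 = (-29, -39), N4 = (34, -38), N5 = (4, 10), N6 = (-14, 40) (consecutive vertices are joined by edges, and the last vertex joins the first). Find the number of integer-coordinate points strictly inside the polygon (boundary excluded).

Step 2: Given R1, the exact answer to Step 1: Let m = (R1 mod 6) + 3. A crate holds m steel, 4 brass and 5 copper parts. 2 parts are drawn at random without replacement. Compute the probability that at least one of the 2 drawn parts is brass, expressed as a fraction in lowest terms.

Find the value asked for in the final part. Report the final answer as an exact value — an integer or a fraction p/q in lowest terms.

Step 1: cross terms: (-23*-34 - -27*-29)=-1, (-27*-39 - -29*-34)=67, (-29*-38 - 34*-39)=2428, (34*10 - 4*-38)=492, (4*40 - -14*10)=300, (-14*-29 - -23*40)=1326; twice the area = |4612| = 4612; area = 2306; boundary points = 1 + 1 + 1 + 6 + 6 + 3 = 18; strictly interior points = area - boundary/2 + 1 = 2298; answer 2298
Step 2: R1 = 2298; m = 3; total draws C(12,2) = 66; complement C(8,2) = 28; favorable 66 - 28 = 38; P = 19/33; answer 19/33

19/33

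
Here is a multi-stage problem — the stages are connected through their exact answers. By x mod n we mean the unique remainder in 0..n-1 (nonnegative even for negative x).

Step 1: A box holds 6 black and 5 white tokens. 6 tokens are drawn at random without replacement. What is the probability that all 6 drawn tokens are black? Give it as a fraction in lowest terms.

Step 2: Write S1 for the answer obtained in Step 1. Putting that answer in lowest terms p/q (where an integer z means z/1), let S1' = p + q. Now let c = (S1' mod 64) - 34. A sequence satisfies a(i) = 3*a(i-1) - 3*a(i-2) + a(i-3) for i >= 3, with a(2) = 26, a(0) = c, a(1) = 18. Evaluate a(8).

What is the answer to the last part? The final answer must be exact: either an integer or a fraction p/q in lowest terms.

Step 1: total draws C(11,6) = 462; favorable C(6,6) = 1; P = 1/462; answer 1/462
Step 2: S1 = 1/462; threaded value p + q = 463; c = -19; a(3) = 3*(26) - 3*(18) + 1*(-19) = 5; iterating: a(3)=5, a(4)=-45, a(5)=-124, a(6)=-232, a(7)=-369, a(8)=-535; answer -535

-535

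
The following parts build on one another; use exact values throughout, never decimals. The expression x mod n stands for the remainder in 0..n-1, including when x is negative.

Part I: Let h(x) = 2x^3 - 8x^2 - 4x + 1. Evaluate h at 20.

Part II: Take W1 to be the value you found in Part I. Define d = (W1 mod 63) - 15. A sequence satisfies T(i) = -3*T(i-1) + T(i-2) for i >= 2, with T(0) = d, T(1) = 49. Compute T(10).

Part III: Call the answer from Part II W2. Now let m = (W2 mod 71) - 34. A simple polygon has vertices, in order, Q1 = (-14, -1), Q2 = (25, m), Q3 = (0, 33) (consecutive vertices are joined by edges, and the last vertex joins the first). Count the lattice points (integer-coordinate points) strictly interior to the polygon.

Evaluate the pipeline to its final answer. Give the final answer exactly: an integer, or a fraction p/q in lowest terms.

Part I: 2*(20)^3 - 8*(20)^2 - 4*(20)^1 + 1 = (16000) + (-3200) + (-80) + (1) = 12721; answer 12721
Part II: W1 = 12721; d = 43; T(2) = -3*(49) + 1*(43) = -104; iterating: T(2)=-104, T(3)=361, T(4)=-1187, T(5)=3922, T(6)=-12953, T(7)=42781, T(8)=-141296, T(9)=466669, T(10)=-1541303; answer -1541303
Part III: W2 = -1541303; m = 2; cross terms: (-14*2 - 25*-1)=-3, (25*33 - 0*2)=825, (0*-1 - -14*33)=462; twice the area = |1284| = 1284; area = 642; boundary points = 3 + 1 + 2 = 6; strictly interior points = area - boundary/2 + 1 = 640; answer 640

640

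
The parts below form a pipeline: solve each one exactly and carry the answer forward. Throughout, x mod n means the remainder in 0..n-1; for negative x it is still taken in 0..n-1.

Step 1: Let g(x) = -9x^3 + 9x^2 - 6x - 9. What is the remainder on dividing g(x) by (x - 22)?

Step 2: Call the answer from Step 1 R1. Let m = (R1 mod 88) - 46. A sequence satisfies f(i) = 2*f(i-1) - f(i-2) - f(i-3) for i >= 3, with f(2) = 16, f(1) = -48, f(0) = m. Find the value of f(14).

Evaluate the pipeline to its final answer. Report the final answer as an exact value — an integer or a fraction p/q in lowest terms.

Step 1: remainder = value at the root: -9*(22)^3 + 9*(22)^2 - 6*(22)^1 - 9 = (-95832) + (4356) + (-132) + (-9) = -91617; answer -91617
Step 2: R1 = -91617; m = 33; f(3) = 2*(16) - 1*(-48) - 1*(33) = 47; iterating: f(3)=47, f(4)=126, f(5)=189, f(6)=205, f(7)=95, f(8)=-204, f(9)=-708, f(10)=-1307, f(11)=-1702, f(12)=-1389, f(13)=231, f(14)=3553; answer 3553

3553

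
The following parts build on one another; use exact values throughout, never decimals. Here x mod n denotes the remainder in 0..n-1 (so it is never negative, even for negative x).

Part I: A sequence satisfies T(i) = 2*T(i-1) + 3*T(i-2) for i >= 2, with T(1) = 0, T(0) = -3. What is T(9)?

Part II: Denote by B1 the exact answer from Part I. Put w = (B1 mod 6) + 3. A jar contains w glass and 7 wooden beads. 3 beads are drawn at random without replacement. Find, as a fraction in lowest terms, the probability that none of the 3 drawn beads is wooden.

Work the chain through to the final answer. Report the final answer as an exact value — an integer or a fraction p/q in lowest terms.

Part I: T(2) = 2*(0) + 3*(-3) = -9; iterating: T(2)=-9, T(3)=-18, T(4)=-63, T(5)=-180, T(6)=-549, T(7)=-1638, T(8)=-4923, T(9)=-14760; answer -14760
Part II: B1 = -14760; w = 3; total draws C(10,3) = 120; favorable C(3,3) = 1; P = 1/120; answer 1/120

1/120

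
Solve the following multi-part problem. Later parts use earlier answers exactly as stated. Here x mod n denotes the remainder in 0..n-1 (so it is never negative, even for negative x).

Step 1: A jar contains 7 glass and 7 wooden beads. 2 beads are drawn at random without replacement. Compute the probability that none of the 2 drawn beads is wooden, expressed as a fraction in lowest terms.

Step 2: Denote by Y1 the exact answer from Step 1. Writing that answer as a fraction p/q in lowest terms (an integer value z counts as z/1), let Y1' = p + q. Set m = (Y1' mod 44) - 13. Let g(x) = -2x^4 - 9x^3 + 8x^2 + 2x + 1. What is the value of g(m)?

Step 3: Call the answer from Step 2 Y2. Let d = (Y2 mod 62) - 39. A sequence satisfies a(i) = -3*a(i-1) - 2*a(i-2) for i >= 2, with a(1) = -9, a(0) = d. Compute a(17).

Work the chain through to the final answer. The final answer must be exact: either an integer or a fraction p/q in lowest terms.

Step 1: total draws C(14,2) = 91; favorable C(7,2) = 21; P = 3/13; answer 3/13
Step 2: Y1 = 3/13; threaded value p + q = 16; m = 3; -2*(3)^4 - 9*(3)^3 + 8*(3)^2 + 2*(3)^1 + 1 = (-162) + (-243) + (72) + (6) + (1) = -326; answer -326
Step 3: Y2 = -326; d = 7; a(2) = -3*(-9) - 2*(7) = 13; iterating: a(2)=13, a(3)=-21, a(4)=37, a(5)=-69, a(6)=133, a(7)=-261, a(8)=517, a(9)=-1029, a(10)=2053, a(11)=-4101, a(12)=8197, a(13)=-16389, a(14)=32773, a(15)=-65541, a(16)=131077, a(17)=-262149; answer -262149

-262149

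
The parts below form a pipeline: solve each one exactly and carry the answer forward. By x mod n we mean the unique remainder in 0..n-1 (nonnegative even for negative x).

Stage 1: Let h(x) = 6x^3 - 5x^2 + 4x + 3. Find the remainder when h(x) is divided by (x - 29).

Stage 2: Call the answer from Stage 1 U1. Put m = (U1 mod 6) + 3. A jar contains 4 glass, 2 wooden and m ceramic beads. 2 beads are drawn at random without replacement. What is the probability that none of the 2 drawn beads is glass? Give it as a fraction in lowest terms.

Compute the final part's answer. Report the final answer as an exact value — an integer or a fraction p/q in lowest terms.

Stage 1: remainder = value at the root: 6*(29)^3 - 5*(29)^2 + 4*(29)^1 + 3 = (146334) + (-4205) + (116) + (3) = 142248; answer 142248
Stage 2: U1 = 142248; m = 3; total draws C(9,2) = 36; favorable C(5,2) = 10; P = 5/18; answer 5/18

5/18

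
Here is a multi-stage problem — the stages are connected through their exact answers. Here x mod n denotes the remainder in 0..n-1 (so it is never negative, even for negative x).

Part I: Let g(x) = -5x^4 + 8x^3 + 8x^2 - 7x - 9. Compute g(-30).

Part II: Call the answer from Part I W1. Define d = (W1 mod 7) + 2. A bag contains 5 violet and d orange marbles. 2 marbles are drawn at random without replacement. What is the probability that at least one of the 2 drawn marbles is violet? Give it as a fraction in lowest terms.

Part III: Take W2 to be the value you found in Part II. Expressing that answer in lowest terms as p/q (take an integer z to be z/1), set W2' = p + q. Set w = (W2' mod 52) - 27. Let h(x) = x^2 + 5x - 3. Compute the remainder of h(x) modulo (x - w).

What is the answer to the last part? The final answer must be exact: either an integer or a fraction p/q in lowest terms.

147

Part I: -5*(-30)^4 + 8*(-30)^3 + 8*(-30)^2 - 7*(-30)^1 - 9 = (-4050000) + (-216000) + (7200) + (210) + (-9) = -4258599; answer -4258599
Part II: W1 = -4258599; d = 7; total draws C(12,2) = 66; complement C(7,2) = 21; favorable 66 - 21 = 45; P = 15/22; answer 15/22
Part III: W2 = 15/22; threaded value p + q = 37; w = 10; remainder = value at the root: 1*(10)^2 + 5*(10)^1 - 3 = (100) + (50) + (-3) = 147; answer 147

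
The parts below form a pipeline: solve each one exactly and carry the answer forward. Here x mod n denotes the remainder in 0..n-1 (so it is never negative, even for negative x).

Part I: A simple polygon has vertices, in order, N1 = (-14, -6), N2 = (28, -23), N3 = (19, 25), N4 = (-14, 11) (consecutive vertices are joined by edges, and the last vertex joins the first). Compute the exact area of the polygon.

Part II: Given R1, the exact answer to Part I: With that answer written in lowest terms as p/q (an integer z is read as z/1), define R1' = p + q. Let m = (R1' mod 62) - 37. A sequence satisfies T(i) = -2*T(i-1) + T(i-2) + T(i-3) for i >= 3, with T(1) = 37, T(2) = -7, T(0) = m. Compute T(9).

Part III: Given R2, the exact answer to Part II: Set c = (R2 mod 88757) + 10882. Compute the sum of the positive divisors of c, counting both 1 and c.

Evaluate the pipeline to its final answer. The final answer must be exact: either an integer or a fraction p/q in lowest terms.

22560

Part I: cross terms: (-14*-23 - 28*-6)=490, (28*25 - 19*-23)=1137, (19*11 - -14*25)=559, (-14*-6 - -14*11)=238; twice the area = |2424| = 2424; area = 1212; answer 1212
Part II: R1 = 1212; threaded value p + q = 1213; m = -2; T(3) = -2*(-7) + 1*(37) + 1*(-2) = 49; iterating: T(3)=49, T(4)=-68, T(5)=178, T(6)=-375, T(7)=860, T(8)=-1917, T(9)=4319; answer 4319
Part III: R2 = 4319; c = 15201; 15201 = 3^3 * 563; sigma = (1 + 3 + 9 + 27) * (1 + 563) = 40 * 564 = 22560; answer 22560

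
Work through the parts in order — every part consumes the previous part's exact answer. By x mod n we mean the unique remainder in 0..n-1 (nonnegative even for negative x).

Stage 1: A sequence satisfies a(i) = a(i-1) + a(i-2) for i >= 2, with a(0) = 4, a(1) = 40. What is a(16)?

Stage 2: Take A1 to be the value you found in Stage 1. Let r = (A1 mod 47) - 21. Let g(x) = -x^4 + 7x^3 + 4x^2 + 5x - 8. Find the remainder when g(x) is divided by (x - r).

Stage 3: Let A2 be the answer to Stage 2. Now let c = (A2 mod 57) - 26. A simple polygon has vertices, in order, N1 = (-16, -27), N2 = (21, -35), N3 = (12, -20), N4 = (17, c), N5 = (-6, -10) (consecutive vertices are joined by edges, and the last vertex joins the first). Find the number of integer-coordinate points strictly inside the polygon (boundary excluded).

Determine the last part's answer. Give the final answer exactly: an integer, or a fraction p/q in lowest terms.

746

Stage 1: a(2) = 1*(40) + 1*(4) = 44; iterating: a(2)=44, a(3)=84, a(4)=128, a(5)=212, a(6)=340, a(7)=552, a(8)=892, a(9)=1444, a(10)=2336, a(11)=3780, a(12)=6116, a(13)=9896, a(14)=16012, a(15)=25908, a(16)=41920; answer 41920
Stage 2: A1 = 41920; r = 22; remainder = value at the root: -1*(22)^4 + 7*(22)^3 + 4*(22)^2 + 5*(22)^1 - 8 = (-234256) + (74536) + (1936) + (110) + (-8) = -157682; answer -157682
Stage 3: A2 = -157682; c = 11; cross terms: (-16*-35 - 21*-27)=1127, (21*-20 - 12*-35)=0, (12*11 - 17*-20)=472, (17*-10 - -6*11)=-104, (-6*-27 - -16*-10)=2; twice the area = |1497| = 1497; area = 1497/2; boundary points = 1 + 3 + 1 + 1 + 1 = 7; strictly interior points = area - boundary/2 + 1 = 746; answer 746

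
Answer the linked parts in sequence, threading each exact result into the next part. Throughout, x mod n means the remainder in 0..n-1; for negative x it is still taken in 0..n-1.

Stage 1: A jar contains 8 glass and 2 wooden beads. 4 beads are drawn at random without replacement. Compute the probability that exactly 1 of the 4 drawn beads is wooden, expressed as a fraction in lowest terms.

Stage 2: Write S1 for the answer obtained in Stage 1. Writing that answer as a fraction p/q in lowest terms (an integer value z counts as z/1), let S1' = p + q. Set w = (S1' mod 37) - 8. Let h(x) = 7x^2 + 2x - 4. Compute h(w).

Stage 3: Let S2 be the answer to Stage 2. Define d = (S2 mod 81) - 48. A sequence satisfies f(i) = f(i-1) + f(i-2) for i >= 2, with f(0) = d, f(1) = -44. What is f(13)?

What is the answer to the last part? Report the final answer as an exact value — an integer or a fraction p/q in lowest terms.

Stage 1: total draws C(10,4) = 210; favorable C(2,1)*C(8,3) = 112; P = 8/15; answer 8/15
Stage 2: S1 = 8/15; threaded value p + q = 23; w = 15; 7*(15)^2 + 2*(15)^1 - 4 = (1575) + (30) + (-4) = 1601; answer 1601
Stage 3: S2 = 1601; d = 14; f(2) = 1*(-44) + 1*(14) = -30; iterating: f(2)=-30, f(3)=-74, f(4)=-104, f(5)=-178, f(6)=-282, f(7)=-460, f(8)=-742, f(9)=-1202, f(10)=-1944, f(11)=-3146, f(12)=-5090, f(13)=-8236; answer -8236

-8236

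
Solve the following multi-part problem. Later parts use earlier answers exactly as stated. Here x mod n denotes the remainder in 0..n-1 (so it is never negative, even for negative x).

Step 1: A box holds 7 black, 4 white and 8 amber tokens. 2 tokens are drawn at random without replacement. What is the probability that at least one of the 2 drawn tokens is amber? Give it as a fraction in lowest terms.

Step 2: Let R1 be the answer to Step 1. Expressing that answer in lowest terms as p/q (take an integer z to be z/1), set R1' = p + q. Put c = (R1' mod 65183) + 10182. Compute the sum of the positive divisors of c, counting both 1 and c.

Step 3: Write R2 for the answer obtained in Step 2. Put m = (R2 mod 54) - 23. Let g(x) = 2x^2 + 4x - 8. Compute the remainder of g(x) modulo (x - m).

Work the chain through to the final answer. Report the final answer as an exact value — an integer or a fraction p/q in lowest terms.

382

Step 1: total draws C(19,2) = 171; complement C(11,2) = 55; favorable 171 - 55 = 116; P = 116/171; answer 116/171
Step 2: R1 = 116/171; threaded value p + q = 287; c = 10469; 10469 = 19^2 * 29; sigma = (1 + 19 + 361) * (1 + 29) = 381 * 30 = 11430; answer 11430
Step 3: R2 = 11430; m = 13; remainder = value at the root: 2*(13)^2 + 4*(13)^1 - 8 = (338) + (52) + (-8) = 382; answer 382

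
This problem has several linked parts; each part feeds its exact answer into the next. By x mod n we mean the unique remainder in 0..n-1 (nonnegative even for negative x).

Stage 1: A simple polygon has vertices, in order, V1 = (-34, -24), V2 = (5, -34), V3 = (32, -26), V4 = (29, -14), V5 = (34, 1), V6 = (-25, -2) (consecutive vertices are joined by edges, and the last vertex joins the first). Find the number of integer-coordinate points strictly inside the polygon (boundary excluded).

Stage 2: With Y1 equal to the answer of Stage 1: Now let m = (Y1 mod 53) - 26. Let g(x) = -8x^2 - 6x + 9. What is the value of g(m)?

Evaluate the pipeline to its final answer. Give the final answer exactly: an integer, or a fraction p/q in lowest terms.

-1265

Stage 1: cross terms: (-34*-34 - 5*-24)=1276, (5*-26 - 32*-34)=958, (32*-14 - 29*-26)=306, (29*1 - 34*-14)=505, (34*-2 - -25*1)=-43, (-25*-24 - -34*-2)=532; twice the area = |3534| = 3534; area = 1767; boundary points = 1 + 1 + 3 + 5 + 1 + 1 = 12; strictly interior points = area - boundary/2 + 1 = 1762; answer 1762
Stage 2: Y1 = 1762; m = -13; -8*(-13)^2 - 6*(-13)^1 + 9 = (-1352) + (78) + (9) = -1265; answer -1265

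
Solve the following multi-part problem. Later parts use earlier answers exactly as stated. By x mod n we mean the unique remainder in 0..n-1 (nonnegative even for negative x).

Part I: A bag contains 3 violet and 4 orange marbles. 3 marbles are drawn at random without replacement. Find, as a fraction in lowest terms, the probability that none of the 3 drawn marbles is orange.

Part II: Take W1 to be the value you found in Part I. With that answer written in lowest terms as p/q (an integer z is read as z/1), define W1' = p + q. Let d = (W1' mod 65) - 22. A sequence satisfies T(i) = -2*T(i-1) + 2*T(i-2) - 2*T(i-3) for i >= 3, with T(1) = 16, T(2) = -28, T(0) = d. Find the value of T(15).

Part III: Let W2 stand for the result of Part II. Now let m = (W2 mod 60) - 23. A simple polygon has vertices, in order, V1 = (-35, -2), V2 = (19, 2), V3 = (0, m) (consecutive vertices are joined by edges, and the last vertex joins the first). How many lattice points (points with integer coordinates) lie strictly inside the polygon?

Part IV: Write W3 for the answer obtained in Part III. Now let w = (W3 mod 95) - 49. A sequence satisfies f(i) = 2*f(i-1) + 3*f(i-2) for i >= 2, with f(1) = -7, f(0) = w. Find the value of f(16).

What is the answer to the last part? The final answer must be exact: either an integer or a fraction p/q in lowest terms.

Part I: total draws C(7,3) = 35; favorable C(3,3) = 1; P = 1/35; answer 1/35
Part II: W1 = 1/35; threaded value p + q = 36; d = 14; T(3) = -2*(-28) + 2*(16) - 2*(14) = 60; iterating: T(3)=60, T(4)=-208, T(5)=592, T(6)=-1720, T(7)=5040, T(8)=-14704, T(9)=42928, T(10)=-125344, T(11)=365952, T(12)=-1068448, T(13)=3119488, T(14)=-9107776, T(15)=26591424; answer 26591424
Part III: W2 = 26591424; m = 1; cross terms: (-35*2 - 19*-2)=-32, (19*1 - 0*2)=19, (0*-2 - -35*1)=35; twice the area = |22| = 22; area = 11; boundary points = 2 + 1 + 1 = 4; strictly interior points = area - boundary/2 + 1 = 10; answer 10
Part IV: W3 = 10; w = -39; f(2) = 2*(-7) + 3*(-39) = -131; iterating: f(2)=-131, f(3)=-283, f(4)=-959, f(5)=-2767, f(6)=-8411, f(7)=-25123, f(8)=-75479, f(9)=-226327, f(10)=-679091, f(11)=-2037163, f(12)=-6111599, f(13)=-18334687, f(14)=-55004171, f(15)=-165012403, f(16)=-495037319; answer -495037319

-495037319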